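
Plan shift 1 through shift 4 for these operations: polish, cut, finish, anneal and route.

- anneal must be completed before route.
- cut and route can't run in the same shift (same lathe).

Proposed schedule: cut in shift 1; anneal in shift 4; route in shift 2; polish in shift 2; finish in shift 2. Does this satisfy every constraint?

No — it violates: anneal must be completed before route

anneal must be completed before route — violated.
cut and route can't run in the same shift (same lathe) — holds.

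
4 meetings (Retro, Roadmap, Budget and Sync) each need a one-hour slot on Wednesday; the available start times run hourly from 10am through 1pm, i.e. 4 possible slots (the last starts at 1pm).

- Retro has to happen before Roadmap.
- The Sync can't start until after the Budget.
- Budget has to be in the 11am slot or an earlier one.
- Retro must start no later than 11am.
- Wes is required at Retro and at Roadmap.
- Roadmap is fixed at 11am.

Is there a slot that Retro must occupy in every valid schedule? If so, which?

Retro's window is 10am–11am.
Roadmap is fixed at 11am, and Retro can't share a slot with Roadmap.
So Retro must be 10am.

10am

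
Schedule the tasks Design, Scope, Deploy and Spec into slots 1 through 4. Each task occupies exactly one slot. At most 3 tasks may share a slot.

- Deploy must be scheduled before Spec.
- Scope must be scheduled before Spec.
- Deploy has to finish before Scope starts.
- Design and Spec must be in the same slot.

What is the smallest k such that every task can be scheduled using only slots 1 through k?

The precedence chain requires at least 3 distinct slots.
With at most 3 per slot and 4 tasks, at least 2 slots are needed.
3 works (last occupied slot: 3): for example Scope in 2; Deploy in 1; Spec in 3; Design in 3.

3 slots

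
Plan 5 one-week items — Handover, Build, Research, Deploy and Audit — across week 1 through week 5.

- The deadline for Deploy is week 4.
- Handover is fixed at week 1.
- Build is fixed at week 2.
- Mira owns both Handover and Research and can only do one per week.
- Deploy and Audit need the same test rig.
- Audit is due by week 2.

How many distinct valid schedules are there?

24

Splitting on Research: it can be week 2 (6), week 3 (6), week 4 (6), week 5 (6). Listing each branch's schedules as (Handover, Build, Deploy, Audit) by week number:
Research=week 2: (1,2,1,2) (1,2,2,1) (1,2,3,1) (1,2,3,2) (1,2,4,1) (1,2,4,2) — 6.
Research=week 3: (1,2,1,2) (1,2,2,1) (1,2,3,1) (1,2,3,2) (1,2,4,1) (1,2,4,2) — 6.
Research=week 4: (1,2,1,2) (1,2,2,1) (1,2,3,1) (1,2,3,2) (1,2,4,1) (1,2,4,2) — 6.
Research=week 5: (1,2,1,2) (1,2,2,1) (1,2,3,1) (1,2,3,2) (1,2,4,1) (1,2,4,2) — 6.
Summing: 6 + 6 + 6 + 6 = 24.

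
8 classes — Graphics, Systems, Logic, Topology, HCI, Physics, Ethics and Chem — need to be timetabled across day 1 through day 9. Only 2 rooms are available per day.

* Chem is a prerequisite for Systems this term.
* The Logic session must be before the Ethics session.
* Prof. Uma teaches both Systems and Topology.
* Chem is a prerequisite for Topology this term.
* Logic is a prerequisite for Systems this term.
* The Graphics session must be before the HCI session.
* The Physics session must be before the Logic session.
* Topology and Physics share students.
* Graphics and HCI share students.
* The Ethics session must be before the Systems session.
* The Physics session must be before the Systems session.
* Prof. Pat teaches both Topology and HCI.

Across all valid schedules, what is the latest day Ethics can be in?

Precedence pushes Ethics to at least day 3; downstream work caps Ethics at day 8.
Ethics at day 8 is achievable: Logic -> day 2, Systems -> day 9, HCI -> day 4, Topology -> day 3, Physics -> day 1, Graphics -> day 2, Chem -> day 1, Ethics -> day 8.

day 8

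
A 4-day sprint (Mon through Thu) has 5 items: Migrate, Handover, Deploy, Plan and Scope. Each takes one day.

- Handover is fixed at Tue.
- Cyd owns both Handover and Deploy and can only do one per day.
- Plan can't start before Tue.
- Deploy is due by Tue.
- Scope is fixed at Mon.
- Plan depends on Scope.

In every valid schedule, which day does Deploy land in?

Mon

Deploy's window is Mon–Tue.
Handover is fixed at Tue, and Deploy can't share a day with Handover.
So Deploy must be Mon.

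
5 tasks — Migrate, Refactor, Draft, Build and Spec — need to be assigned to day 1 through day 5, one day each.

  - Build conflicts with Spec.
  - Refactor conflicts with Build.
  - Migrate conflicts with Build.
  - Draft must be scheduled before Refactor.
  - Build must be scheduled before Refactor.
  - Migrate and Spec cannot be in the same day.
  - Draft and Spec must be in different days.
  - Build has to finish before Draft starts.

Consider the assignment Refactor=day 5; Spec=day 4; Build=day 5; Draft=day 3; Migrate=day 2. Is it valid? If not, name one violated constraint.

No — it violates: Refactor conflicts with Build

Build conflicts with Spec — holds.
Build must be scheduled before Refactor — violated.
Refactor conflicts with Build — violated.
Migrate and Spec cannot be in the same day — holds.
Draft must be scheduled before Refactor — holds.
Migrate conflicts with Build — holds.
Draft and Spec must be in different days — holds.
Build has to finish before Draft starts — violated.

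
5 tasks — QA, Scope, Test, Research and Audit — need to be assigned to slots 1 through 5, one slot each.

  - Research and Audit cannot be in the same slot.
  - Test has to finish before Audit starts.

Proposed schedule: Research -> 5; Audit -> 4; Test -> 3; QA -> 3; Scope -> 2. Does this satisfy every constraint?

Yes, all constraints hold

Test has to finish before Audit starts — holds.
Research and Audit cannot be in the same slot — holds.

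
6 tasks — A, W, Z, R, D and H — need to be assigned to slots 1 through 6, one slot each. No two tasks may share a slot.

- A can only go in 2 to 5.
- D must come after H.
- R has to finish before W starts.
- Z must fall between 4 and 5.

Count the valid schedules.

36

Splitting on A: it can be 2 (12), 3 (12), 4 (6), 5 (6). Listing each branch's schedules as (W, Z, R, D, H):
A=2: (3,4,1,6,5) (3,5,1,6,4) (4,5,1,6,3) (4,5,3,6,1) (5,4,1,6,3) (5,4,3,6,1) (6,4,1,5,3) (6,4,3,5,1) (6,4,5,3,1) (6,5,1,4,3) (6,5,3,4,1) (6,5,4,3,1) — 12.
A=3: (2,4,1,6,5) (2,5,1,6,4) (4,5,1,6,2) (4,5,2,6,1) (5,4,1,6,2) (5,4,2,6,1) (6,4,1,5,2) (6,4,2,5,1) (6,4,5,2,1) (6,5,1,4,2) (6,5,2,4,1) (6,5,4,2,1) — 12.
A=4: (2,5,1,6,3) (3,5,1,6,2) (3,5,2,6,1) (6,5,1,3,2) (6,5,2,3,1) (6,5,3,2,1) — 6.
A=5: (2,4,1,6,3) (3,4,1,6,2) (3,4,2,6,1) (6,4,1,3,2) (6,4,2,3,1) (6,4,3,2,1) — 6.
Summing: 12 + 12 + 6 + 6 = 36.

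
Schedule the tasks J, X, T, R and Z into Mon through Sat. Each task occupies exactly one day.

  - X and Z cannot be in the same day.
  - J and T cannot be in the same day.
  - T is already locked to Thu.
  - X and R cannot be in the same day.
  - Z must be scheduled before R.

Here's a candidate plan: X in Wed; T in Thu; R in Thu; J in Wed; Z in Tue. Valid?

Z must be scheduled before R — holds.
J and T cannot be in the same day — holds.
X and R cannot be in the same day — holds.
X and Z cannot be in the same day — holds.
T is already locked to Thu — holds.

Yes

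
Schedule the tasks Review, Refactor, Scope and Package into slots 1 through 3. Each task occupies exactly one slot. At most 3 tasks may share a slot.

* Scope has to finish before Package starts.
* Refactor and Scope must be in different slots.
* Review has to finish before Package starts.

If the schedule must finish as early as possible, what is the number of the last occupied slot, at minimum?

slot 2

The precedence chain requires at least 2 distinct slots.
With at most 3 per slot and 4 tasks, at least 2 slots are needed.
2 works (last occupied slot: 2): for example Scope -> 1, Review -> 1, Refactor -> 2, Package -> 2.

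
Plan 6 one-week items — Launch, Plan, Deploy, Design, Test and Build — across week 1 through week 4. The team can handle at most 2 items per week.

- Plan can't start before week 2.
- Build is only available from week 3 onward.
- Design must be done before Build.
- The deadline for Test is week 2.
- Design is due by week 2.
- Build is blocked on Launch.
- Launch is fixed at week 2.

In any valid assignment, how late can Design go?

Design's own window allows nothing later than week 2.
Design at week 2 is achievable: Plan in week 3; Launch in week 2; Deploy in week 1; Design in week 2; Test in week 1; Build in week 3.

week 2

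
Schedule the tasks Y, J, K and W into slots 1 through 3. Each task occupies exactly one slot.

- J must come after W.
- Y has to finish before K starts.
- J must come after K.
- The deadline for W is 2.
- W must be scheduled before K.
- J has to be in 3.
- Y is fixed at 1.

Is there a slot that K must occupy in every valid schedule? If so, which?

2

Y is fixed at 1 and must come before K, so K is at least 2.
J is fixed at 3 and must come after K, so K is at most 2.
So K must be 2.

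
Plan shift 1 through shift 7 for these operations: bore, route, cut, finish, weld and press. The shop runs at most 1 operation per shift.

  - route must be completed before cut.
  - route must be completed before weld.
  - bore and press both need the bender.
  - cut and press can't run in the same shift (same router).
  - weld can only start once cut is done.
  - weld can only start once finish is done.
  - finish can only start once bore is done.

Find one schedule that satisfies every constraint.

weld -> shift 5; bore -> shift 3; finish -> shift 4; route -> shift 1; cut -> shift 2; press -> shift 6

Checking: route(shift 1) before cut(shift 2); route(shift 1) before weld(shift 5); cut(shift 2) before weld(shift 5); finish(shift 4) before weld(shift 5); bore(shift 3) before finish(shift 4); cut(shift 2) != press(shift 6); bore(shift 3) != press(shift 6); max 1 per shift (cap 1).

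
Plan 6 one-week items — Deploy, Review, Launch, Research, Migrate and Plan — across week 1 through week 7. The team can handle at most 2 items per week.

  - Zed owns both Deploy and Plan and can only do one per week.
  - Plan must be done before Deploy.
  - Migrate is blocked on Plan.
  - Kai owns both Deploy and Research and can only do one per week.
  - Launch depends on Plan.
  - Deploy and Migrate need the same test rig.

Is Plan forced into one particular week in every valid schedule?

No

Plan can be week 1 (e.g. Deploy=week 2; Migrate=week 3; Research=week 3; Launch=week 2; Review=week 1; Plan=week 1) or week 2 (e.g. Plan=week 2, Deploy=week 3, Review=week 1, Migrate=week 4, Launch=week 3, Research=week 1).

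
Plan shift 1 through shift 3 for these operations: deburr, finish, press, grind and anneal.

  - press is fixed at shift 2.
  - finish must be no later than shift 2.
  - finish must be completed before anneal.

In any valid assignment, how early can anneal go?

Precedence pushes anneal to at least shift 2.
anneal at shift 2 is achievable: deburr -> shift 1; finish -> shift 1; grind -> shift 1; anneal -> shift 2; press -> shift 2.

shift 2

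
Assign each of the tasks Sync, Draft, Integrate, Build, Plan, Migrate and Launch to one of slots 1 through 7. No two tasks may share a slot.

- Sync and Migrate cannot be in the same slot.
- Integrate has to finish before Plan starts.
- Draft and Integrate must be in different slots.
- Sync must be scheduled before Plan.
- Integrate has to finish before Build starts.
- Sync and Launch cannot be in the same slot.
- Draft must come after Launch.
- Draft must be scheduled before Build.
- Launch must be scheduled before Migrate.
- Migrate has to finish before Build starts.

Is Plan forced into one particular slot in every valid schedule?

No

Plan can be 3 (e.g. Sync=2; Integrate=1; Plan=3; Build=7; Draft=5; Migrate=6; Launch=4) or 4 (e.g. Launch in 2; Draft in 5; Build in 7; Integrate in 1; Migrate in 6; Sync in 3; Plan in 4).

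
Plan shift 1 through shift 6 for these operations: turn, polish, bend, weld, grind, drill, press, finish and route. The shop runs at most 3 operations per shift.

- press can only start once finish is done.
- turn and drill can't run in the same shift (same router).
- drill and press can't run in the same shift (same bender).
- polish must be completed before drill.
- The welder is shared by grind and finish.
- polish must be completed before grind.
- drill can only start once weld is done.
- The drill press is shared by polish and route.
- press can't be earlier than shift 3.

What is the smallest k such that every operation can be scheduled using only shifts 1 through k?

The precedence chain requires at least 2 distinct shifts.
With at most 3 per shift and 9 operations, at least 3 shifts are needed.
press can't be placed before shift 3, so the schedule must run through at least shift 3.
3 works (last occupied shift: shift 3): for example bend in shift 2; press in shift 3; weld in shift 1; turn in shift 3; polish in shift 1; finish in shift 1; route in shift 3; drill in shift 2; grind in shift 2.

3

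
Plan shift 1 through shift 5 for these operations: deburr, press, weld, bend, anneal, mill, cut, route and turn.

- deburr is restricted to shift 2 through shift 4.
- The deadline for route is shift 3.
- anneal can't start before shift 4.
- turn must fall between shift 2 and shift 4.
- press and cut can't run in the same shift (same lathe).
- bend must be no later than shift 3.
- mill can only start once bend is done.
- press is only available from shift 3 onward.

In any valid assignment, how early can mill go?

Precedence pushes mill to at least shift 2.
mill at shift 2 is achievable: weld -> shift 1, cut -> shift 1, bend -> shift 1, press -> shift 3, mill -> shift 2, turn -> shift 2, deburr -> shift 2, anneal -> shift 4, route -> shift 1.

shift 2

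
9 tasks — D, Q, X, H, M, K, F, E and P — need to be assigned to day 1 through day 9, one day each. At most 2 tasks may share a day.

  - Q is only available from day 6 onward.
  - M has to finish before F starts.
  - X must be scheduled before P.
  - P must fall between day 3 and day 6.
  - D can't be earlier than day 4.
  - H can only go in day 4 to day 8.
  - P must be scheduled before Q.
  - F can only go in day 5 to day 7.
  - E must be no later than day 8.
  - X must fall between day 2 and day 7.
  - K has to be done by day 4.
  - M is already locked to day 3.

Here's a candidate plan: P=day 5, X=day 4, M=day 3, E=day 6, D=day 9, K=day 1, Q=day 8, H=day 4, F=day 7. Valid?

At most 2 tasks may share a day — holds.
P must be scheduled before Q — holds.
M has to finish before F starts — holds.
Q is only available from day 6 onward — holds.
M is already locked to day 3 — holds.
X must fall between day 2 and day 7 — holds.
X must be scheduled before P — holds.
P must fall between day 3 and day 6 — holds.
E must be no later than day 8 — holds.
D can't be earlier than day 4 — holds.
H can only go in day 4 to day 8 — holds.
K has to be done by day 4 — holds.
F can only go in day 5 to day 7 — holds.

Yes, all constraints hold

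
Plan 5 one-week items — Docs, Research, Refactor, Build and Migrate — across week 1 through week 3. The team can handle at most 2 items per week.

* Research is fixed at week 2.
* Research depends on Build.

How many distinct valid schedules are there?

12

Splitting on Docs: it can be week 1 (3), week 2 (3), week 3 (6). Listing each branch's schedules as (Research, Refactor, Build, Migrate) by week number:
Docs=week 1: (2,2,1,3) (2,3,1,2) (2,3,1,3) — 3.
Docs=week 2: (2,1,1,3) (2,3,1,1) (2,3,1,3) — 3.
Docs=week 3: (2,1,1,2) (2,1,1,3) (2,2,1,1) (2,2,1,3) (2,3,1,1) (2,3,1,2) — 6.
Summing: 3 + 3 + 6 = 12.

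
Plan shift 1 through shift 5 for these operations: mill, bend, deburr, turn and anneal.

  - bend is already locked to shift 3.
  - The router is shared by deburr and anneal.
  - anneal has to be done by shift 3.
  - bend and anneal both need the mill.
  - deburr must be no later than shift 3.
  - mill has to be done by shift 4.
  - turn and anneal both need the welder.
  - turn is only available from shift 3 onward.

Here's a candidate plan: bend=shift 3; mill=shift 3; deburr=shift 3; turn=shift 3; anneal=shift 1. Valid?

The router is shared by deburr and anneal — holds.
anneal has to be done by shift 3 — holds.
bend and anneal both need the mill — holds.
deburr must be no later than shift 3 — holds.
turn is only available from shift 3 onward — holds.
turn and anneal both need the welder — holds.
bend is already locked to shift 3 — holds.
mill has to be done by shift 4 — holds.

Yes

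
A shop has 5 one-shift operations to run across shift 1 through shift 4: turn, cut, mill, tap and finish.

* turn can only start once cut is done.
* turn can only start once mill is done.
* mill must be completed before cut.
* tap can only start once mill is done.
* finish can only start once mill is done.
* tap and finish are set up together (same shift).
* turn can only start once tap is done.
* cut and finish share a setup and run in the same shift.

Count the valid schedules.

Enumerating: finish in shift 2, turn in shift 3, cut in shift 2, mill in shift 1, tap in shift 2 | finish=shift 2, turn=shift 4, tap=shift 2, mill=shift 1, cut=shift 2 | turn=shift 4, finish=shift 3, tap=shift 3, cut=shift 3, mill=shift 1 | mill -> shift 2; cut -> shift 3; tap -> shift 3; turn -> shift 4; finish -> shift 3.

4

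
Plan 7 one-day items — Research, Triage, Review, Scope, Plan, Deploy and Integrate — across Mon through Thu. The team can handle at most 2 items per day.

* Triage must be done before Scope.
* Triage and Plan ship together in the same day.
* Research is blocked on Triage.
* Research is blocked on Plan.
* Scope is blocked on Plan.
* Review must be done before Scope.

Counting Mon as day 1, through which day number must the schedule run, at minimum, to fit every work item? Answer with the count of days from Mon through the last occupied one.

4

The precedence chain requires at least 2 distinct days.
With at most 2 per day and 7 work items, at least 4 days are needed.
4 works (last occupied day: Thu): for example Plan in Mon; Review in Tue; Triage in Mon; Deploy in Wed; Integrate in Thu; Scope in Wed; Research in Tue.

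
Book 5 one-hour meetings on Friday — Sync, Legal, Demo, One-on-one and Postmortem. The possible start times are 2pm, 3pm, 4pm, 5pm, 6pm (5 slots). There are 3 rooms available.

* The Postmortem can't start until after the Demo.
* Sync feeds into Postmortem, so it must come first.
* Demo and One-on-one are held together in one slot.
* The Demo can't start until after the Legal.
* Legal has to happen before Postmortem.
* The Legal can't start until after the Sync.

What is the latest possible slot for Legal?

4pm

Precedence pushes Legal to at least 3pm; downstream work caps Legal at 4pm.
Legal at 4pm is achievable: Demo in 5pm; One-on-one in 5pm; Legal in 4pm; Sync in 2pm; Postmortem in 6pm.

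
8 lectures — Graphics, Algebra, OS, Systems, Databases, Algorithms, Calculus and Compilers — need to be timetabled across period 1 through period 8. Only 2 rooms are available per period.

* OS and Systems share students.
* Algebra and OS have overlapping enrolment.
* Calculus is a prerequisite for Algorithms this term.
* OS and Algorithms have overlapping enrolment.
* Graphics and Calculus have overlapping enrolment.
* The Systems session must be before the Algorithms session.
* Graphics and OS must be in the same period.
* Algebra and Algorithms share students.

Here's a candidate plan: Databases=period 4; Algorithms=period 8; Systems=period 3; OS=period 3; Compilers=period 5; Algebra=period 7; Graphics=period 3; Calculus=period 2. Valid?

No — it violates: OS and Systems share students

Algebra and Algorithms share students — holds.
Graphics and Calculus have overlapping enrolment — holds.
Calculus is a prerequisite for Algorithms this term — holds.
OS and Algorithms have overlapping enrolment — holds.
The Systems session must be before the Algorithms session — holds.
Only 2 rooms are available per period — violated.
OS and Systems share students — violated.
Algebra and OS have overlapping enrolment — holds.
Graphics and OS must be in the same period — holds.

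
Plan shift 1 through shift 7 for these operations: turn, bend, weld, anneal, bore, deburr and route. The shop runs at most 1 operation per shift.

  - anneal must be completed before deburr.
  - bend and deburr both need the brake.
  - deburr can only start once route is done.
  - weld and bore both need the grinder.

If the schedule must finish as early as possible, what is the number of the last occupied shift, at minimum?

7

The precedence chain requires at least 2 distinct shifts.
With at most 1 per shift and 7 operations, at least 7 shifts are needed.
7 works (last occupied shift: shift 7): for example anneal=shift 1, turn=shift 4, deburr=shift 3, bore=shift 7, weld=shift 6, bend=shift 5, route=shift 2.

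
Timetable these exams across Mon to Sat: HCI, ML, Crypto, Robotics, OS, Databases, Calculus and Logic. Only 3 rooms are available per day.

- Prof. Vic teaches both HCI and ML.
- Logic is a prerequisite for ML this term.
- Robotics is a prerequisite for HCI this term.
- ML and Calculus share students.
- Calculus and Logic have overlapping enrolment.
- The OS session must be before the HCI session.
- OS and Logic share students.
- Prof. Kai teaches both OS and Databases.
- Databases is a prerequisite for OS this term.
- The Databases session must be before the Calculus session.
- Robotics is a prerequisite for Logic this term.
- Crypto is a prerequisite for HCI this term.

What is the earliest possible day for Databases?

Downstream work caps Databases at Thu.
Databases at Mon is achievable: Robotics=Mon, Databases=Mon, ML=Thu, Logic=Wed, Crypto=Mon, OS=Tue, HCI=Wed, Calculus=Tue.

Mon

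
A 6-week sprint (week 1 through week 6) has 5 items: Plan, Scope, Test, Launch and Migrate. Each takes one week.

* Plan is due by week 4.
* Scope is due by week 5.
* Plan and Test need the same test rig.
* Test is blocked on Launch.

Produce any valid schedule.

Scope in week 1, Migrate in week 1, Plan in week 1, Test in week 2, Launch in week 1

Checking: Launch(week 1) before Test(week 2); Plan(week 1) != Test(week 2); Plan=week 1 in [week 1,week 4]; Scope=week 1 in [week 1,week 5].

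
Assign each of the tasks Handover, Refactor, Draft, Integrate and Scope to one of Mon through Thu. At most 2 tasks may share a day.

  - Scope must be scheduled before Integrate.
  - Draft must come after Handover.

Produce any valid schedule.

Integrate=Tue; Scope=Mon; Refactor=Wed; Handover=Mon; Draft=Tue

Checking: Handover(Mon) before Draft(Tue); Scope(Mon) before Integrate(Tue); max 2 per day (cap 2).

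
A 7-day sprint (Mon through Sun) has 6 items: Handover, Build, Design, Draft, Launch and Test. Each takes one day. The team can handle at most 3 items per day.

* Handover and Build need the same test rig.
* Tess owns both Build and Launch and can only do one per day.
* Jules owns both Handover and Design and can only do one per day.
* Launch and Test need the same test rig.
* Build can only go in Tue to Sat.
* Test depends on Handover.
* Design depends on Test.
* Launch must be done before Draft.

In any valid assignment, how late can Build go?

Build is available from Tue; Build's own window allows nothing later than Sat.
Build at Sat is achievable: Build -> Sat; Design -> Wed; Launch -> Mon; Test -> Tue; Draft -> Tue; Handover -> Mon.

Sat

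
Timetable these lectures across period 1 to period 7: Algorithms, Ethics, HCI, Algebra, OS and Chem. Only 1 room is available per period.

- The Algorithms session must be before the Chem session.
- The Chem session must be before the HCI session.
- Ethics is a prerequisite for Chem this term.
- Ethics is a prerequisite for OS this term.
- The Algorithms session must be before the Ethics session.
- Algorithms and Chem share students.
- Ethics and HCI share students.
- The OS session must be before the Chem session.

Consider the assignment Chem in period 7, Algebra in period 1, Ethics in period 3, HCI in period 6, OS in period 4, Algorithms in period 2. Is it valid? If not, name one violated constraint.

No. The Chem session must be before the HCI session is not satisfied.

The OS session must be before the Chem session — holds.
Ethics is a prerequisite for OS this term — holds.
The Chem session must be before the HCI session — violated.
The Algorithms session must be before the Ethics session — holds.
The Algorithms session must be before the Chem session — holds.
Ethics is a prerequisite for Chem this term — holds.
Ethics and HCI share students — holds.
Only 1 room is available per period — holds.
Algorithms and Chem share students — holds.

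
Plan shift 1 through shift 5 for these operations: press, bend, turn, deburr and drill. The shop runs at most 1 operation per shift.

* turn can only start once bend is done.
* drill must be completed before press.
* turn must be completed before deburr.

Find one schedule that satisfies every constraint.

bend -> shift 1, turn -> shift 2, deburr -> shift 5, press -> shift 4, drill -> shift 3

Checking: drill(shift 3) before press(shift 4); turn(shift 2) before deburr(shift 5); bend(shift 1) before turn(shift 2); max 1 per shift (cap 1).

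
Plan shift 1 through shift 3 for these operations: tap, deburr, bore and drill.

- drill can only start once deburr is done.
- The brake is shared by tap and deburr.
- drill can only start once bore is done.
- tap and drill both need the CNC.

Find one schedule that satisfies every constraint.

bore in shift 1, deburr in shift 1, drill in shift 2, tap in shift 3

Checking: deburr(shift 1) before drill(shift 2); bore(shift 1) before drill(shift 2); tap(shift 3) != deburr(shift 1); tap(shift 3) != drill(shift 2).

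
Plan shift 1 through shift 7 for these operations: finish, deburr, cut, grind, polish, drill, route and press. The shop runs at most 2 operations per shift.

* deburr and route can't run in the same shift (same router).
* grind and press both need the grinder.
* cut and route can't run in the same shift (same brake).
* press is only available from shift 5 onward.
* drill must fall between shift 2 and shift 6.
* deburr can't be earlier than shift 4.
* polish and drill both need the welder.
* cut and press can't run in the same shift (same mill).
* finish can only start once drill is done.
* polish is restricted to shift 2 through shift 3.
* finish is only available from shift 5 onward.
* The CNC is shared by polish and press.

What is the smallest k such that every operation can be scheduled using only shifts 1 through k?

5 shifts

The precedence chain requires at least 2 distinct shifts.
With at most 2 per shift and 8 operations, at least 4 shifts are needed.
finish can't be placed before shift 5, so the schedule must run through at least shift 5.
5 works (last occupied shift: shift 5): for example press in shift 5; drill in shift 3; grind in shift 1; finish in shift 5; cut in shift 1; route in shift 2; deburr in shift 4; polish in shift 2.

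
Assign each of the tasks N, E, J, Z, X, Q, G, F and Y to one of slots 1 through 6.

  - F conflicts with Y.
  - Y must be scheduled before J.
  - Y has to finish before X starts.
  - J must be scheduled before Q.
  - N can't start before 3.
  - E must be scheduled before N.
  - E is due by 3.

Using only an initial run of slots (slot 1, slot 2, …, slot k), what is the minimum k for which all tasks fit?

The precedence chain requires at least 3 distinct slots.
3 works (last occupied slot: 3): for example G in 1; E in 1; N in 3; Y in 1; Q in 3; F in 2; Z in 1; X in 2; J in 2.

3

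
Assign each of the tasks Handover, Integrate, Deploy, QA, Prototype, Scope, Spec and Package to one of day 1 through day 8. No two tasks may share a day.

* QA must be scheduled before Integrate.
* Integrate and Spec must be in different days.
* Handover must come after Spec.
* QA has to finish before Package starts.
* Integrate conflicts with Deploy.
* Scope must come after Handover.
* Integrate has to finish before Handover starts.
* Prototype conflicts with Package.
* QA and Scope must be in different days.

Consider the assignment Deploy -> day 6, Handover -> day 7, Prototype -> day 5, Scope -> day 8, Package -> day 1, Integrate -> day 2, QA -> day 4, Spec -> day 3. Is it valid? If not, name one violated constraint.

Handover must come after Spec — holds.
QA has to finish before Package starts — violated.
Integrate has to finish before Handover starts — holds.
QA must be scheduled before Integrate — violated.
QA and Scope must be in different days — holds.
Integrate conflicts with Deploy — holds.
Scope must come after Handover — holds.
Integrate and Spec must be in different days — holds.
Prototype conflicts with Package — holds.
No two tasks may share a day — holds.

No — it violates: QA has to finish before Package starts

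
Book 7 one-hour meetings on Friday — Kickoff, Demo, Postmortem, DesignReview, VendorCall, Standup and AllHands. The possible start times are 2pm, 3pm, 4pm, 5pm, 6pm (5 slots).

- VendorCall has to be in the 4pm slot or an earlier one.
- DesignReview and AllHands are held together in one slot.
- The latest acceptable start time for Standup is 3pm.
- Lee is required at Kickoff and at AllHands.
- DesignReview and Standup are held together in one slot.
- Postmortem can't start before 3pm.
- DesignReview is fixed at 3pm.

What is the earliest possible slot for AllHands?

3pm

AllHands must be in the same slot as DesignReview, which can't be before 3pm, so AllHands is at least 3pm; AllHands must be in the same slot as DesignReview, which can't be after 3pm, so AllHands is at most 3pm.
AllHands at 3pm is achievable: Demo -> 2pm, Kickoff -> 2pm, AllHands -> 3pm, VendorCall -> 2pm, Postmortem -> 3pm, DesignReview -> 3pm, Standup -> 3pm.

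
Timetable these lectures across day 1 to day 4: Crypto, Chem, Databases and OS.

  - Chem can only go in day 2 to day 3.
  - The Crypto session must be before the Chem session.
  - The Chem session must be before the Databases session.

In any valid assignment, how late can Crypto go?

Downstream work caps Crypto at day 2.
Crypto at day 2 is achievable: Chem -> day 3; Crypto -> day 2; Databases -> day 4; OS -> day 1.

day 2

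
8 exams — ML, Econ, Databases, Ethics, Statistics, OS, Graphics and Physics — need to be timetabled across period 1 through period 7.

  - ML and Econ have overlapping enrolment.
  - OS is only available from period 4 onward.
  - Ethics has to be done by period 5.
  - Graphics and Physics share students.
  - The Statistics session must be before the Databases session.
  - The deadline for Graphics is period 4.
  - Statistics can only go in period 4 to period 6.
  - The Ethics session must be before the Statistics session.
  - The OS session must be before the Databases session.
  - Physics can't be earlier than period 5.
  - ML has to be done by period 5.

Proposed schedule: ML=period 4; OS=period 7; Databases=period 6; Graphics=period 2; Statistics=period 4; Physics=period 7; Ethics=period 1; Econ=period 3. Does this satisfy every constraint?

Statistics can only go in period 4 to period 6 — holds.
ML and Econ have overlapping enrolment — holds.
ML has to be done by period 5 — holds.
Physics can't be earlier than period 5 — holds.
The Ethics session must be before the Statistics session — holds.
The OS session must be before the Databases session — violated.
OS is only available from period 4 onward — holds.
The Statistics session must be before the Databases session — holds.
Graphics and Physics share students — holds.
The deadline for Graphics is period 4 — holds.
Ethics has to be done by period 5 — holds.

No. The OS session must be before the Databases session is not satisfied.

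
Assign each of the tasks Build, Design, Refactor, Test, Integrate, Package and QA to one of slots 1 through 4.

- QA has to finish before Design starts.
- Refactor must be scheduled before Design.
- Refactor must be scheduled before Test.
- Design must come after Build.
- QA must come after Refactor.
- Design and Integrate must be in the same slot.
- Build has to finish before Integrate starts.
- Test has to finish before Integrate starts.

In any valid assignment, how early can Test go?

Precedence pushes Test to at least 2; downstream work caps Test at 3.
Test at 2 is achievable: Integrate=3; Design=3; Package=1; Build=1; Refactor=1; QA=2; Test=2.

2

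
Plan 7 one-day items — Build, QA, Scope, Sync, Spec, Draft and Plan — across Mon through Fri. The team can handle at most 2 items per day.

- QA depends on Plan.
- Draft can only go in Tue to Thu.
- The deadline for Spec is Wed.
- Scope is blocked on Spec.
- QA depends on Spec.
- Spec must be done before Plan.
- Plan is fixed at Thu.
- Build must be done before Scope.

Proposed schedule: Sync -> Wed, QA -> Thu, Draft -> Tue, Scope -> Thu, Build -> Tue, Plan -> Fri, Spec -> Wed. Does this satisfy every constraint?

Plan is fixed at Thu — violated.
Build must be done before Scope — holds.
Draft can only go in Tue to Thu — holds.
Scope is blocked on Spec — holds.
The deadline for Spec is Wed — holds.
QA depends on Plan — violated.
QA depends on Spec — holds.
Spec must be done before Plan — holds.
The team can handle at most 2 items per day — holds.

No. QA depends on Plan is not satisfied.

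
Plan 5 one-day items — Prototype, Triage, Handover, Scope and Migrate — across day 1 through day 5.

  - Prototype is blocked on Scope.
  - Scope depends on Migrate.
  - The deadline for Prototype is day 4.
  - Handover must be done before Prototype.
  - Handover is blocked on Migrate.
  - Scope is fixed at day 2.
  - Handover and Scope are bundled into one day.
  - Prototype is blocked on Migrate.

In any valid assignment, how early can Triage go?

Triage at day 1 is achievable: Prototype=day 3; Scope=day 2; Handover=day 2; Migrate=day 1; Triage=day 1.

day 1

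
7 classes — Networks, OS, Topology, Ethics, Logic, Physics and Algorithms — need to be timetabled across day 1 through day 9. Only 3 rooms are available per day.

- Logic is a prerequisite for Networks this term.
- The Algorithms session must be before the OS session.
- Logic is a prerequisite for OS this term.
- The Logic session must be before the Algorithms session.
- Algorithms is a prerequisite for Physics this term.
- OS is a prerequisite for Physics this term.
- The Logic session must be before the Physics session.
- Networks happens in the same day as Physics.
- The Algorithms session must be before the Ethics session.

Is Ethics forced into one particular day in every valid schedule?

Ethics can be day 3 (e.g. Logic -> day 1, Ethics -> day 3, Physics -> day 4, Topology -> day 1, Networks -> day 4, OS -> day 3, Algorithms -> day 2) or day 4 (e.g. Physics=day 4; Algorithms=day 2; Logic=day 1; Ethics=day 4; Networks=day 4; OS=day 3; Topology=day 1).

No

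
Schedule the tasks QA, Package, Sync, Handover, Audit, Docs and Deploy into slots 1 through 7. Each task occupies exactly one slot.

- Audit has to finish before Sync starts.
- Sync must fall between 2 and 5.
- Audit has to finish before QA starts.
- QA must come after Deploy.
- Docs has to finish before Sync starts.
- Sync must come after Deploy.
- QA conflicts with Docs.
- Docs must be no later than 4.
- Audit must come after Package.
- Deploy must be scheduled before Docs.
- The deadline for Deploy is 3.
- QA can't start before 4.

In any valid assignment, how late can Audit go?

Precedence pushes Audit to at least 2; downstream work caps Audit at 4.
Audit at 4 is achievable: Package in 1, QA in 5, Handover in 1, Deploy in 1, Audit in 4, Docs in 2, Sync in 5.

4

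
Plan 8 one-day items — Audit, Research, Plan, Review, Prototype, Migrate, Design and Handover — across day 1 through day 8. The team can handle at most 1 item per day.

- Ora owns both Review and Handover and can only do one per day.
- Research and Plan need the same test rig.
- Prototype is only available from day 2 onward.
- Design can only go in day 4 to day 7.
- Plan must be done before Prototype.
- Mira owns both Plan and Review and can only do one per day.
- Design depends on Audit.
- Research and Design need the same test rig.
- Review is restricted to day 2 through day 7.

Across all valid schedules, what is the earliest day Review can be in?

day 2

Review is available from day 2; Review's own window allows nothing later than day 7.
Review at day 2 is achievable: Audit -> day 1, Migrate -> day 7, Review -> day 2, Handover -> day 8, Prototype -> day 5, Plan -> day 3, Design -> day 4, Research -> day 6.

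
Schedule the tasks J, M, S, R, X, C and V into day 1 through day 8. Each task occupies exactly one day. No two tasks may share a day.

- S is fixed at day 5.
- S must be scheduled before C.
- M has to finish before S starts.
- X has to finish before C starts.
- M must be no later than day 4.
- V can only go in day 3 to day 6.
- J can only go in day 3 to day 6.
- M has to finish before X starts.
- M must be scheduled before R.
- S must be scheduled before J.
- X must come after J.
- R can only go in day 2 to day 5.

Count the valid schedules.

6

Splitting on M: it can be day 1 (4), day 2 (2). Listing each branch's schedules as (J, S, R, X, C, V) by day number:
M=day 1: (6,5,2,7,8,3) (6,5,2,7,8,4) (6,5,3,7,8,4) (6,5,4,7,8,3) — 4.
M=day 2: (6,5,3,7,8,4) (6,5,4,7,8,3) — 2.
Summing: 4 + 2 = 6.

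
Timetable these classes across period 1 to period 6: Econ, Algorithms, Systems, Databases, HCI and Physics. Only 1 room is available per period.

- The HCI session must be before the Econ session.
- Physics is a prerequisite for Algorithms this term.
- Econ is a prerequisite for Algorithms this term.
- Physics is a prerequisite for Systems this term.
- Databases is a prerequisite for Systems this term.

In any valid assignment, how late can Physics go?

period 4

Downstream work caps Physics at period 5.
Physics at period 4 is achievable: Databases=period 3; Physics=period 4; Econ=period 2; HCI=period 1; Algorithms=period 5; Systems=period 6.
Nothing later works — the capacity limit rule out every period after period 4.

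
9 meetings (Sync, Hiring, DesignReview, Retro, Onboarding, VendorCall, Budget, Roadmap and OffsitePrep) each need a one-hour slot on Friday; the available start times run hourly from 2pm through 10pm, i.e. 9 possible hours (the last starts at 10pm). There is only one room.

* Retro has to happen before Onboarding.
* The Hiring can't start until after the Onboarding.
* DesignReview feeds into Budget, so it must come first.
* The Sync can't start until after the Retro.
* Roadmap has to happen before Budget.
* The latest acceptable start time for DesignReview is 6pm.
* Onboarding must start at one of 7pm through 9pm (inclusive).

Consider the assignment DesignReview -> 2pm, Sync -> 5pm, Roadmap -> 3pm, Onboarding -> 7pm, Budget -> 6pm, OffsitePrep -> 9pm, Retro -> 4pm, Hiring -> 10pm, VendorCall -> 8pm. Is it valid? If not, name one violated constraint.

Valid

Roadmap has to happen before Budget — holds.
Onboarding must start at one of 7pm through 9pm (inclusive) — holds.
The Sync can't start until after the Retro — holds.
The latest acceptable start time for DesignReview is 6pm — holds.
The Hiring can't start until after the Onboarding — holds.
DesignReview feeds into Budget, so it must come first — holds.
There is only one room — holds.
Retro has to happen before Onboarding — holds.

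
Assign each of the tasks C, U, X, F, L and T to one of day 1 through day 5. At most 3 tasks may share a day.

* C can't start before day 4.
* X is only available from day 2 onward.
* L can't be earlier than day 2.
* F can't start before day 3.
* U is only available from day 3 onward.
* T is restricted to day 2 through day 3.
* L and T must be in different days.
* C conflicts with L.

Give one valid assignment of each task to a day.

T=day 2; C=day 4; U=day 3; L=day 3; X=day 2; F=day 3

Checking: L(day 3) != T(day 2); C(day 4) != L(day 3); T=day 2 in [day 2,day 3]; L=day 3 in [day 2,day 5]; F=day 3 in [day 3,day 5]; C=day 4 in [day 4,day 5]; X=day 2 in [day 2,day 5]; U=day 3 in [day 3,day 5]; max 3 per day (cap 3).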